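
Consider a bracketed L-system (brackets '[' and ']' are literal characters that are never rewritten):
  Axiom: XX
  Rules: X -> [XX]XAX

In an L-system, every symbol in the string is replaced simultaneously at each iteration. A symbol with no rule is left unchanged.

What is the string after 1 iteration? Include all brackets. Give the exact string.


Step 0: XX
Step 1: [XX]XAX[XX]XAX

Answer: [XX]XAX[XX]XAX


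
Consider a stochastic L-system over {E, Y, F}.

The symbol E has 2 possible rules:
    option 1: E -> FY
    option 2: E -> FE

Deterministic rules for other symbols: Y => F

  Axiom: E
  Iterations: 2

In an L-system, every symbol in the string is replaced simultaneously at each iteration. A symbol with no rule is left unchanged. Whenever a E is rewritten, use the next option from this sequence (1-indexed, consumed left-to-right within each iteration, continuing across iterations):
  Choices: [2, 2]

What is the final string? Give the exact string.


Step 0: E
Step 1: FE  (used choices [2])
Step 2: FFE  (used choices [2])

Answer: FFE


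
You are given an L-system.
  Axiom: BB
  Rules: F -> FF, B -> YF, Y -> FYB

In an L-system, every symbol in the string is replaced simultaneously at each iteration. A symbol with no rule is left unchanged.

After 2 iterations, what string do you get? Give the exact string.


Step 0: BB
Step 1: YFYF
Step 2: FYBFFFYBFF

Answer: FYBFFFYBFF


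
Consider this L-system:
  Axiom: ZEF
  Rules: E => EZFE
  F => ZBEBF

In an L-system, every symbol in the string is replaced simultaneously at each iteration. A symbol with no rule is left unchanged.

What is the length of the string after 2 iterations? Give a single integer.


Step 0: length = 3
Step 1: length = 10
Step 2: length = 27

Answer: 27


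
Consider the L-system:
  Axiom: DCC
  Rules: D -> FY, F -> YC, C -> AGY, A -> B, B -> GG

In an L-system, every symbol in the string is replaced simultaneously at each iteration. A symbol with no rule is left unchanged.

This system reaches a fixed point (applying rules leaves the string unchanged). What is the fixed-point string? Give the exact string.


Answer: YGGGYYGGGYGGGY

Derivation:
Step 0: DCC
Step 1: FYAGYAGY
Step 2: YCYBGYBGY
Step 3: YAGYYGGGYGGGY
Step 4: YBGYYGGGYGGGY
Step 5: YGGGYYGGGYGGGY
Step 6: YGGGYYGGGYGGGY  (unchanged — fixed point at step 5)


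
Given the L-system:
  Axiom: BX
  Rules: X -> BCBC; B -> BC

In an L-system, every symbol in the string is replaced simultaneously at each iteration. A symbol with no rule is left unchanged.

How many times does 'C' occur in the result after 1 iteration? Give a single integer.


Step 0: BX  (0 'C')
Step 1: BCBCBC  (3 'C')

Answer: 3


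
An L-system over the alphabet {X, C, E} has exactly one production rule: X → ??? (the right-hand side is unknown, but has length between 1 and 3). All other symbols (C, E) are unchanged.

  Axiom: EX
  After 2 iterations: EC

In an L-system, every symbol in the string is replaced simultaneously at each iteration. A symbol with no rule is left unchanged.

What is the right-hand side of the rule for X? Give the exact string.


Trying X → C:
  Step 0: EX
  Step 1: EC
  Step 2: EC
Matches the given result.

Answer: C


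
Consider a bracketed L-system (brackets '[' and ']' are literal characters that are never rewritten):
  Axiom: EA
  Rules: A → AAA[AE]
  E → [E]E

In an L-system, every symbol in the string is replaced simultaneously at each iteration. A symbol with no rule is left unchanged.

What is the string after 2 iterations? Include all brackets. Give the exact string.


Answer: [[E]E][E]EAAA[AE]AAA[AE]AAA[AE][AAA[AE][E]E]

Derivation:
Step 0: EA
Step 1: [E]EAAA[AE]
Step 2: [[E]E][E]EAAA[AE]AAA[AE]AAA[AE][AAA[AE][E]E]


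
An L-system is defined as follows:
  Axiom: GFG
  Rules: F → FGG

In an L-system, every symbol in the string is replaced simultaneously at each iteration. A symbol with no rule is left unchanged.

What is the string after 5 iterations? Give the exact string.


Step 0: GFG
Step 1: GFGGG
Step 2: GFGGGGG
Step 3: GFGGGGGGG
Step 4: GFGGGGGGGGG
Step 5: GFGGGGGGGGGGG

Answer: GFGGGGGGGGGGG


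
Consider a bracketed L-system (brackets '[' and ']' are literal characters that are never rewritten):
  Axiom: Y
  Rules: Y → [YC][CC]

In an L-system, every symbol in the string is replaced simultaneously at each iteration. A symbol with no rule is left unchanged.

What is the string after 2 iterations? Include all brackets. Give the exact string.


Step 0: Y
Step 1: [YC][CC]
Step 2: [[YC][CC]C][CC]

Answer: [[YC][CC]C][CC]


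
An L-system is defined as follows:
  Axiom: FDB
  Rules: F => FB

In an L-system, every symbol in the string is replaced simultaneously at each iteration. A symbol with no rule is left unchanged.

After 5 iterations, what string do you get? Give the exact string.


Step 0: FDB
Step 1: FBDB
Step 2: FBBDB
Step 3: FBBBDB
Step 4: FBBBBDB
Step 5: FBBBBBDB

Answer: FBBBBBDB


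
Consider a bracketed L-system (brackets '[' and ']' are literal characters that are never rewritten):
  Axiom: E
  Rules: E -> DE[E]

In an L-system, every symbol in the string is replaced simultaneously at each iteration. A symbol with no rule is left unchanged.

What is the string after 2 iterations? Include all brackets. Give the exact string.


Answer: DDE[E][DE[E]]

Derivation:
Step 0: E
Step 1: DE[E]
Step 2: DDE[E][DE[E]]


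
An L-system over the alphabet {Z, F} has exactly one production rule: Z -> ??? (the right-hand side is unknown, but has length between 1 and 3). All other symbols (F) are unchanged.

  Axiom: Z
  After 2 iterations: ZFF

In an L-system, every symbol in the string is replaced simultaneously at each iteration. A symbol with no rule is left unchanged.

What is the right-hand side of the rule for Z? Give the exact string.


Answer: ZF

Derivation:
Trying Z -> ZF:
  Step 0: Z
  Step 1: ZF
  Step 2: ZFF
Matches the given result.


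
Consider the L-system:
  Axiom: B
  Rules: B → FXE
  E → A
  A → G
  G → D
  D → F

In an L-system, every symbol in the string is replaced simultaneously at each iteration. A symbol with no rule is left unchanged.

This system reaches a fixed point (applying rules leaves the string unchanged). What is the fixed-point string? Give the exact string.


Step 0: B
Step 1: FXE
Step 2: FXA
Step 3: FXG
Step 4: FXD
Step 5: FXF
Step 6: FXF  (unchanged — fixed point at step 5)

Answer: FXF


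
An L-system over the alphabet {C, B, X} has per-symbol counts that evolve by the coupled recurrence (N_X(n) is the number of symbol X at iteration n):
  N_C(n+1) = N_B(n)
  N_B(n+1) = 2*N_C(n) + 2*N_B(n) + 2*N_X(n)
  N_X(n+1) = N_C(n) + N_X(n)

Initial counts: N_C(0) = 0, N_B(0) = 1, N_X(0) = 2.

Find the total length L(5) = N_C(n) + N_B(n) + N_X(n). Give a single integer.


Answer: 729

Derivation:
Step 0: N_C=0, N_B=1, N_X=2, L=3
Step 1: N_C=1, N_B=6, N_X=2, L=9
Step 2: N_C=6, N_B=18, N_X=3, L=27
Step 3: N_C=18, N_B=54, N_X=9, L=81
Step 4: N_C=54, N_B=162, N_X=27, L=243
Step 5: N_C=162, N_B=486, N_X=81, L=729


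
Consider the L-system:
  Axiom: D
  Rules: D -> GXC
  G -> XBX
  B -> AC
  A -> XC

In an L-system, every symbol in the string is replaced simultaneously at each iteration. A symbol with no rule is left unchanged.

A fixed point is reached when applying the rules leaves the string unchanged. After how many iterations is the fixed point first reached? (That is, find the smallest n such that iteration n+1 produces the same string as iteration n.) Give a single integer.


Answer: 4

Derivation:
Step 0: D
Step 1: GXC
Step 2: XBXXC
Step 3: XACXXC
Step 4: XXCCXXC
Step 5: XXCCXXC  (unchanged — fixed point at step 4)


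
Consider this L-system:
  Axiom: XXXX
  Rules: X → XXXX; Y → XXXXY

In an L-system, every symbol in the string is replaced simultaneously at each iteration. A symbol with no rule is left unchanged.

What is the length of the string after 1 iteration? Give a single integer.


Step 0: length = 4
Step 1: length = 16

Answer: 16


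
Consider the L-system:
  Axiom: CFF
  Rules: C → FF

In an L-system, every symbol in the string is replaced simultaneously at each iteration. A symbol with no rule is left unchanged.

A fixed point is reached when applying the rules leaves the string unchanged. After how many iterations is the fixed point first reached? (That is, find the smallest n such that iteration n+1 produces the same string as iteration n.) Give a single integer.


Step 0: CFF
Step 1: FFFF
Step 2: FFFF  (unchanged — fixed point at step 1)

Answer: 1


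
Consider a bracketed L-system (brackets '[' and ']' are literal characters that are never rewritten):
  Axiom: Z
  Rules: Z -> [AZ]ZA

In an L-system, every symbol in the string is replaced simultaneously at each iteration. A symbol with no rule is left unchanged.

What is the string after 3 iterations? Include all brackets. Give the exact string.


Step 0: Z
Step 1: [AZ]ZA
Step 2: [A[AZ]ZA][AZ]ZAA
Step 3: [A[A[AZ]ZA][AZ]ZAA][A[AZ]ZA][AZ]ZAAA

Answer: [A[A[AZ]ZA][AZ]ZAA][A[AZ]ZA][AZ]ZAAA


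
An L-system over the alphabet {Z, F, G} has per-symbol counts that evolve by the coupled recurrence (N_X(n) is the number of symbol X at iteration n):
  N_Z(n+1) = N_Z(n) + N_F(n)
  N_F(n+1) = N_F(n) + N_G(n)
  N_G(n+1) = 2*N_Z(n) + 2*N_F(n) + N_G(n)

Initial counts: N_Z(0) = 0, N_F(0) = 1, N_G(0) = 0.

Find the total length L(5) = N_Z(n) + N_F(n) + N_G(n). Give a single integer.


Answer: 230

Derivation:
Step 0: N_Z=0, N_F=1, N_G=0, L=1
Step 1: N_Z=1, N_F=1, N_G=2, L=4
Step 2: N_Z=2, N_F=3, N_G=6, L=11
Step 3: N_Z=5, N_F=9, N_G=16, L=30
Step 4: N_Z=14, N_F=25, N_G=44, L=83
Step 5: N_Z=39, N_F=69, N_G=122, L=230


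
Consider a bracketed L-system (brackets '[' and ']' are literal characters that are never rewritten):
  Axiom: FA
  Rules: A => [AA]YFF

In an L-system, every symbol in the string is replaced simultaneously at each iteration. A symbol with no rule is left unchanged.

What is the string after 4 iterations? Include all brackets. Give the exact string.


Answer: F[[[[AA]YFF[AA]YFF]YFF[[AA]YFF[AA]YFF]YFF]YFF[[[AA]YFF[AA]YFF]YFF[[AA]YFF[AA]YFF]YFF]YFF]YFF

Derivation:
Step 0: FA
Step 1: F[AA]YFF
Step 2: F[[AA]YFF[AA]YFF]YFF
Step 3: F[[[AA]YFF[AA]YFF]YFF[[AA]YFF[AA]YFF]YFF]YFF
Step 4: F[[[[AA]YFF[AA]YFF]YFF[[AA]YFF[AA]YFF]YFF]YFF[[[AA]YFF[AA]YFF]YFF[[AA]YFF[AA]YFF]YFF]YFF]YFF


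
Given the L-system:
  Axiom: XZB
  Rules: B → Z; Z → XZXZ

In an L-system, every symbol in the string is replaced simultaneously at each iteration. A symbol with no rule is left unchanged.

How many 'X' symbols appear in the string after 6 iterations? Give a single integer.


Answer: 189

Derivation:
Step 0: XZB  (1 'X')
Step 1: XXZXZZ  (3 'X')
Step 2: XXXZXZXXZXZXZXZ  (9 'X')
Step 3: XXXXZXZXXZXZXXXZXZXXZXZXXZXZXXZXZ  (21 'X')
Step 4: XXXXXZXZXXZXZXXXZXZXXZXZXXXXZXZXXZXZXXXZXZXXZXZXXXZXZXXZXZXXXZXZXXZXZ  (45 'X')
Step 5: XXXXXXZXZXXZXZXXXZXZXXZXZXXXXZXZXXZXZXXXZXZXXZXZXXXXXZXZXXZXZXXXZXZXXZXZXXXXZXZXXZXZXXXZXZXXZXZXXXXZXZXXZXZXXXZXZXXZXZXXXXZXZXXZXZXXXZXZXXZXZ  (93 'X')
Step 6: XXXXXXXZXZXXZXZXXXZXZXXZXZXXXXZXZXXZXZXXXZXZXXZXZXXXXXZXZXXZXZXXXZXZXXZXZXXXXZXZXXZXZXXXZXZXXZXZXXXXXXZXZXXZXZXXXZXZXXZXZXXXXZXZXXZXZXXXZXZXXZXZXXXXXZXZXXZXZXXXZXZXXZXZXXXXZXZXXZXZXXXZXZXXZXZXXXXXZXZXXZXZXXXZXZXXZXZXXXXZXZXXZXZXXXZXZXXZXZXXXXXZXZXXZXZXXXZXZXXZXZXXXXZXZXXZXZXXXZXZXXZXZ  (189 'X')


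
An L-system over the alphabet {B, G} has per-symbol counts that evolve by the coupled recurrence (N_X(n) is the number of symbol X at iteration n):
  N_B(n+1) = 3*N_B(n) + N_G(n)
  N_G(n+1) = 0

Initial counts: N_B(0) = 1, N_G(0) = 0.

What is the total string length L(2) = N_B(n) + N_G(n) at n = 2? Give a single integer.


Answer: 9

Derivation:
Step 0: N_B=1, N_G=0, L=1
Step 1: N_B=3, N_G=0, L=3
Step 2: N_B=9, N_G=0, L=9


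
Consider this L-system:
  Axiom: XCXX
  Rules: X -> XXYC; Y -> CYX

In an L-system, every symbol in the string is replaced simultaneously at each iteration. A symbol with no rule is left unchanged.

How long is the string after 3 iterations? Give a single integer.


Answer: 100

Derivation:
Step 0: length = 4
Step 1: length = 13
Step 2: length = 37
Step 3: length = 100


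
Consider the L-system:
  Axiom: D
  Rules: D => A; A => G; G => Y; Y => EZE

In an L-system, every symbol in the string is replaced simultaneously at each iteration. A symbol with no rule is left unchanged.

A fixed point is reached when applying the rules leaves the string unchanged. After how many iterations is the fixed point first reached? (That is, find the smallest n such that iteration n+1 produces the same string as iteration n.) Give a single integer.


Answer: 4

Derivation:
Step 0: D
Step 1: A
Step 2: G
Step 3: Y
Step 4: EZE
Step 5: EZE  (unchanged — fixed point at step 4)


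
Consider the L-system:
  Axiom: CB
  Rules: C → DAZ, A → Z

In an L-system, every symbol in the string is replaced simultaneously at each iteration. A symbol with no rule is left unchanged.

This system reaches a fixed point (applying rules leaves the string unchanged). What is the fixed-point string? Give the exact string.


Step 0: CB
Step 1: DAZB
Step 2: DZZB
Step 3: DZZB  (unchanged — fixed point at step 2)

Answer: DZZB


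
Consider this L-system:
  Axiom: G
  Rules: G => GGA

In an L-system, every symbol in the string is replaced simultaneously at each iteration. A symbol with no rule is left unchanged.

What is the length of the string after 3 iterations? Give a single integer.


Answer: 15

Derivation:
Step 0: length = 1
Step 1: length = 3
Step 2: length = 7
Step 3: length = 15


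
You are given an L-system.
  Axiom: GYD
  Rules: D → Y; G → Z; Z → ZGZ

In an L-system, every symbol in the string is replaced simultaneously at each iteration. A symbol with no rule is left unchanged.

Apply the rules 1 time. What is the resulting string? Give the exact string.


Answer: ZYY

Derivation:
Step 0: GYD
Step 1: ZYY


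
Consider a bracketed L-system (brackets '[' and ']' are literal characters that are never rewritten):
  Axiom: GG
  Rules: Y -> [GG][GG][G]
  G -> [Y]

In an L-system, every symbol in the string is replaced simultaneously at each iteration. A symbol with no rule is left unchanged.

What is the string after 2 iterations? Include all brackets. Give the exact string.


Answer: [[GG][GG][G]][[GG][GG][G]]

Derivation:
Step 0: GG
Step 1: [Y][Y]
Step 2: [[GG][GG][G]][[GG][GG][G]]


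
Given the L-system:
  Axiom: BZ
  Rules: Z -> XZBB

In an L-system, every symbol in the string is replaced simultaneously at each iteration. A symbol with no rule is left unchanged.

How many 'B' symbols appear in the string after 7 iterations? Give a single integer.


Step 0: BZ  (1 'B')
Step 1: BXZBB  (3 'B')
Step 2: BXXZBBBB  (5 'B')
Step 3: BXXXZBBBBBB  (7 'B')
Step 4: BXXXXZBBBBBBBB  (9 'B')
Step 5: BXXXXXZBBBBBBBBBB  (11 'B')
Step 6: BXXXXXXZBBBBBBBBBBBB  (13 'B')
Step 7: BXXXXXXXZBBBBBBBBBBBBBB  (15 'B')

Answer: 15


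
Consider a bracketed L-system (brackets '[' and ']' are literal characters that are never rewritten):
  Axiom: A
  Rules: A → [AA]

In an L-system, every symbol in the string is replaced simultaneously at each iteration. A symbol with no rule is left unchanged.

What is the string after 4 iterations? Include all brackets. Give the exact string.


Answer: [[[[AA][AA]][[AA][AA]]][[[AA][AA]][[AA][AA]]]]

Derivation:
Step 0: A
Step 1: [AA]
Step 2: [[AA][AA]]
Step 3: [[[AA][AA]][[AA][AA]]]
Step 4: [[[[AA][AA]][[AA][AA]]][[[AA][AA]][[AA][AA]]]]


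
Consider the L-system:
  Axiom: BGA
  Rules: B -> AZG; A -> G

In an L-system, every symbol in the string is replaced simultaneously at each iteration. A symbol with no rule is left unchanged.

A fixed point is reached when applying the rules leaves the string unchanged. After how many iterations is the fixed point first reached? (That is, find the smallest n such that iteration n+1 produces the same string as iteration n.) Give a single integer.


Answer: 2

Derivation:
Step 0: BGA
Step 1: AZGGG
Step 2: GZGGG
Step 3: GZGGG  (unchanged — fixed point at step 2)


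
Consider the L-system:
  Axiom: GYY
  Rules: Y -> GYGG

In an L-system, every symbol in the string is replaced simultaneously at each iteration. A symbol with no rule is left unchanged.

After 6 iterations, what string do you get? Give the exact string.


Answer: GGGGGGGYGGGGGGGGGGGGGGGGGGYGGGGGGGGGGGG

Derivation:
Step 0: GYY
Step 1: GGYGGGYGG
Step 2: GGGYGGGGGGYGGGG
Step 3: GGGGYGGGGGGGGGYGGGGGG
Step 4: GGGGGYGGGGGGGGGGGGYGGGGGGGG
Step 5: GGGGGGYGGGGGGGGGGGGGGGYGGGGGGGGGG
Step 6: GGGGGGGYGGGGGGGGGGGGGGGGGGYGGGGGGGGGGGG


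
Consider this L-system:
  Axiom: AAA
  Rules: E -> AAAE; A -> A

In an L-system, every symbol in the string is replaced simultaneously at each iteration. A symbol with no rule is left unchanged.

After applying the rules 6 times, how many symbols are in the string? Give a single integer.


Step 0: length = 3
Step 1: length = 3
Step 2: length = 3
Step 3: length = 3
Step 4: length = 3
Step 5: length = 3
Step 6: length = 3

Answer: 3


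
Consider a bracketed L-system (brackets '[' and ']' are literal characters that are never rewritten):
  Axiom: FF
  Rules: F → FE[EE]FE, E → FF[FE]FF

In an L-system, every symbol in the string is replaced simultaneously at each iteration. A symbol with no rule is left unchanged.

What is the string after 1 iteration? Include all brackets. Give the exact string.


Step 0: FF
Step 1: FE[EE]FEFE[EE]FE

Answer: FE[EE]FEFE[EE]FE


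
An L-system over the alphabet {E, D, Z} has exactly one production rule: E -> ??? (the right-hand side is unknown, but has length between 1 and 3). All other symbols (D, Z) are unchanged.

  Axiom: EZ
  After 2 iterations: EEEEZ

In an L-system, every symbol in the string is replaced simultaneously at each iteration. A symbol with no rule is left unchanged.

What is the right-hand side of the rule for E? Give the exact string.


Answer: EE

Derivation:
Trying E -> EE:
  Step 0: EZ
  Step 1: EEZ
  Step 2: EEEEZ
Matches the given result.


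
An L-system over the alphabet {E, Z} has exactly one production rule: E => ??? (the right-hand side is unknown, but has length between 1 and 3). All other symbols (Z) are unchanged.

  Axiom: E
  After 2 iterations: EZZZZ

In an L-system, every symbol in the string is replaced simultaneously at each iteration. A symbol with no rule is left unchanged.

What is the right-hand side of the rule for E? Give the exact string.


Trying E => EZZ:
  Step 0: E
  Step 1: EZZ
  Step 2: EZZZZ
Matches the given result.

Answer: EZZ


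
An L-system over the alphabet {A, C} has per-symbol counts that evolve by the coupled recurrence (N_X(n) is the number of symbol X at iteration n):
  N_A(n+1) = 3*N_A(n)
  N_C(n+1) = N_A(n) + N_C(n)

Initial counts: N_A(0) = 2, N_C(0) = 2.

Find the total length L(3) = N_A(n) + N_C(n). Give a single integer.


Step 0: N_A=2, N_C=2, L=4
Step 1: N_A=6, N_C=4, L=10
Step 2: N_A=18, N_C=10, L=28
Step 3: N_A=54, N_C=28, L=82

Answer: 82


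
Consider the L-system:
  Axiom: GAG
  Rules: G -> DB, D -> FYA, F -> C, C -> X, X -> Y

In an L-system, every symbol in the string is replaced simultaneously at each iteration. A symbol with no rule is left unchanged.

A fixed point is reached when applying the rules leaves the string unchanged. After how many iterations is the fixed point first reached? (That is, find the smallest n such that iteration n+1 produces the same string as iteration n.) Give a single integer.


Step 0: GAG
Step 1: DBADB
Step 2: FYABAFYAB
Step 3: CYABACYAB
Step 4: XYABAXYAB
Step 5: YYABAYYAB
Step 6: YYABAYYAB  (unchanged — fixed point at step 5)

Answer: 5


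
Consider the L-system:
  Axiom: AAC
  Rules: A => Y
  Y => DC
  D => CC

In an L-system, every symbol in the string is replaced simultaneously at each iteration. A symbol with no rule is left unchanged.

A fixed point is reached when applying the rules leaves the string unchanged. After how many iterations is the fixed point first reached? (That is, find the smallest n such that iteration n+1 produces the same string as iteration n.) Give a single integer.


Step 0: AAC
Step 1: YYC
Step 2: DCDCC
Step 3: CCCCCCC
Step 4: CCCCCCC  (unchanged — fixed point at step 3)

Answer: 3


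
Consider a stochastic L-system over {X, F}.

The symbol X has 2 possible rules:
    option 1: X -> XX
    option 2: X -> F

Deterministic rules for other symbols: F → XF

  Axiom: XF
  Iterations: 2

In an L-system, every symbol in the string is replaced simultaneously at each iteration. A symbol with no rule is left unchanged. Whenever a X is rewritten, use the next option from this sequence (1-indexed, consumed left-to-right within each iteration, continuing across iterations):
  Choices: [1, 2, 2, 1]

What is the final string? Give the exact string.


Answer: FFXXXF

Derivation:
Step 0: XF
Step 1: XXXF  (used choices [1])
Step 2: FFXXXF  (used choices [2, 2, 1])


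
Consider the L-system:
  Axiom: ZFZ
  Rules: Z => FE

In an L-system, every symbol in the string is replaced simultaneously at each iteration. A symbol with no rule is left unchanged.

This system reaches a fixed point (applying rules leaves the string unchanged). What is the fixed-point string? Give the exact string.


Answer: FEFFE

Derivation:
Step 0: ZFZ
Step 1: FEFFE
Step 2: FEFFE  (unchanged — fixed point at step 1)


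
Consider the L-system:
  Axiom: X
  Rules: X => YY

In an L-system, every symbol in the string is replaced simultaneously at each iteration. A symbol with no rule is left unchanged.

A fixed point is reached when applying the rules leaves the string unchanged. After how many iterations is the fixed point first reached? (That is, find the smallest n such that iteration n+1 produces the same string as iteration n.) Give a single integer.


Step 0: X
Step 1: YY
Step 2: YY  (unchanged — fixed point at step 1)

Answer: 1


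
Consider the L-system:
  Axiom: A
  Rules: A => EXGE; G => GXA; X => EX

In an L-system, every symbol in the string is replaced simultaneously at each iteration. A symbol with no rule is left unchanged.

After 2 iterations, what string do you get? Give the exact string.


Answer: EEXGXAE

Derivation:
Step 0: A
Step 1: EXGE
Step 2: EEXGXAE


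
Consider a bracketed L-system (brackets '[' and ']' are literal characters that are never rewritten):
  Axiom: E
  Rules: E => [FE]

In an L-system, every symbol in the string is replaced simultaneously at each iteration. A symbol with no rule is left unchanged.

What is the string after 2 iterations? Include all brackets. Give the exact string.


Step 0: E
Step 1: [FE]
Step 2: [F[FE]]

Answer: [F[FE]]


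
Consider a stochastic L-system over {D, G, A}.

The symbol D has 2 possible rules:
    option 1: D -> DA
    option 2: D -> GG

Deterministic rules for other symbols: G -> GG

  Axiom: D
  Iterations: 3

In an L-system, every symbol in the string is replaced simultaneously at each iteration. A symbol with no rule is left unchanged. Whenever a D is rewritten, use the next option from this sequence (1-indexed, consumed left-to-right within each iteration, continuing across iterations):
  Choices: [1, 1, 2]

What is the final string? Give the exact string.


Answer: GGAA

Derivation:
Step 0: D
Step 1: DA  (used choices [1])
Step 2: DAA  (used choices [1])
Step 3: GGAA  (used choices [2])


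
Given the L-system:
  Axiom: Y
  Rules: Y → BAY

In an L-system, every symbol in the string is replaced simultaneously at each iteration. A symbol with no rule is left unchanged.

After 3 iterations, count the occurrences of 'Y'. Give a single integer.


Answer: 1

Derivation:
Step 0: Y  (1 'Y')
Step 1: BAY  (1 'Y')
Step 2: BABAY  (1 'Y')
Step 3: BABABAY  (1 'Y')


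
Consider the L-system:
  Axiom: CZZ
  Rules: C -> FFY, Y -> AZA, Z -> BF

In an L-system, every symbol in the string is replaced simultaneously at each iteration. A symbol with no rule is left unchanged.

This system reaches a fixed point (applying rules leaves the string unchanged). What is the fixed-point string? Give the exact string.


Answer: FFABFABFBF

Derivation:
Step 0: CZZ
Step 1: FFYBFBF
Step 2: FFAZABFBF
Step 3: FFABFABFBF
Step 4: FFABFABFBF  (unchanged — fixed point at step 3)


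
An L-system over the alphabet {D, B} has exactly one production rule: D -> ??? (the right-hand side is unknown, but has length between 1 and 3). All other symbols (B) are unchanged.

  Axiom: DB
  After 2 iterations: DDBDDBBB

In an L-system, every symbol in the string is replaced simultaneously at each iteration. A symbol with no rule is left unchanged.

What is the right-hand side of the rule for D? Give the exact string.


Answer: DDB

Derivation:
Trying D -> DDB:
  Step 0: DB
  Step 1: DDBB
  Step 2: DDBDDBBB
Matches the given result.


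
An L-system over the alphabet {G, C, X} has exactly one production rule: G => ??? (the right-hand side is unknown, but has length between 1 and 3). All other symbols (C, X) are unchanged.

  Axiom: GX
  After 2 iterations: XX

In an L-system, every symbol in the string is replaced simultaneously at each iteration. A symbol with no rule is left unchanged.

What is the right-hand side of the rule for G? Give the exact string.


Trying G => X:
  Step 0: GX
  Step 1: XX
  Step 2: XX
Matches the given result.

Answer: X


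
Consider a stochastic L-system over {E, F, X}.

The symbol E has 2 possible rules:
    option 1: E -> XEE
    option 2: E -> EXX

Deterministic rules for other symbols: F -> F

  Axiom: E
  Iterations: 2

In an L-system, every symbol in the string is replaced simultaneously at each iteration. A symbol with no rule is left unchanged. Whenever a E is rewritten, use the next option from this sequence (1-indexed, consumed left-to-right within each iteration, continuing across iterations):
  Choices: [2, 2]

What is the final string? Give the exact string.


Step 0: E
Step 1: EXX  (used choices [2])
Step 2: EXXXX  (used choices [2])

Answer: EXXXX


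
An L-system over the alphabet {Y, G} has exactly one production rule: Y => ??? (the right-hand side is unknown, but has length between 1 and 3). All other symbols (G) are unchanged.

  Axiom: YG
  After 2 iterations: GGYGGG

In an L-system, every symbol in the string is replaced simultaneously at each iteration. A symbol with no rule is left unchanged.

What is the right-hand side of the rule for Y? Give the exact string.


Answer: GYG

Derivation:
Trying Y => GYG:
  Step 0: YG
  Step 1: GYGG
  Step 2: GGYGGG
Matches the given result.


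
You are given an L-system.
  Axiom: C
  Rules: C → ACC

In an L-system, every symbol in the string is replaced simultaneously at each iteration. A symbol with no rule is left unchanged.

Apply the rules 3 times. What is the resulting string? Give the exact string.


Step 0: C
Step 1: ACC
Step 2: AACCACC
Step 3: AAACCACCAACCACC

Answer: AAACCACCAACCACC


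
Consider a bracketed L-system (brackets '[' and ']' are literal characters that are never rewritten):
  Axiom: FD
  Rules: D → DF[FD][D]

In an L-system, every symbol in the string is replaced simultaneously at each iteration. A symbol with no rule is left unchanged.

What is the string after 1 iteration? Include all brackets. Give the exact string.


Step 0: FD
Step 1: FDF[FD][D]

Answer: FDF[FD][D]


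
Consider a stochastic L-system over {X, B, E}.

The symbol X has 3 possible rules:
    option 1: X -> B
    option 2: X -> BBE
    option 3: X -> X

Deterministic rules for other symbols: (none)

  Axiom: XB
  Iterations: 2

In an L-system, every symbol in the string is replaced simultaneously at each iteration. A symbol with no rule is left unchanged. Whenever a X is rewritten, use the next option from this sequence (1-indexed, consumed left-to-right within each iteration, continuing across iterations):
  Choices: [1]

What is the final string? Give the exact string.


Step 0: XB
Step 1: BB  (used choices [1])
Step 2: BB  (used choices [])

Answer: BB


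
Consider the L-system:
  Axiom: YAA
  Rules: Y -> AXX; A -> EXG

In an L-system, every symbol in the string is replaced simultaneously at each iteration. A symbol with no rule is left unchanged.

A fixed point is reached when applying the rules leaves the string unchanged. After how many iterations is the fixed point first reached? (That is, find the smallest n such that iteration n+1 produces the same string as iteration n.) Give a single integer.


Step 0: YAA
Step 1: AXXEXGEXG
Step 2: EXGXXEXGEXG
Step 3: EXGXXEXGEXG  (unchanged — fixed point at step 2)

Answer: 2


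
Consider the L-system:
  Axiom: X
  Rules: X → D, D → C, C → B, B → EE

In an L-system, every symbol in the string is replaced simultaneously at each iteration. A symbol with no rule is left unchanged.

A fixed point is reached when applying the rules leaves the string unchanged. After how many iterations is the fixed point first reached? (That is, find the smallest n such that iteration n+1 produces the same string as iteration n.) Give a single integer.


Answer: 4

Derivation:
Step 0: X
Step 1: D
Step 2: C
Step 3: B
Step 4: EE
Step 5: EE  (unchanged — fixed point at step 4)


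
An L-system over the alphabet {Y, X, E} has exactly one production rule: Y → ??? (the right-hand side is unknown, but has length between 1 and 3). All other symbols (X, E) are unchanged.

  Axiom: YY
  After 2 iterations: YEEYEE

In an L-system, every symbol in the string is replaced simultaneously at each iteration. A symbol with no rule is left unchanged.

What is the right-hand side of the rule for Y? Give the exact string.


Trying Y → YE:
  Step 0: YY
  Step 1: YEYE
  Step 2: YEEYEE
Matches the given result.

Answer: YE


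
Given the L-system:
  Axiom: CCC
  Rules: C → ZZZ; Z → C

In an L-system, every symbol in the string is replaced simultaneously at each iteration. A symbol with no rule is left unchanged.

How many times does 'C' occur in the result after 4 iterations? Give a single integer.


Step 0: CCC  (3 'C')
Step 1: ZZZZZZZZZ  (0 'C')
Step 2: CCCCCCCCC  (9 'C')
Step 3: ZZZZZZZZZZZZZZZZZZZZZZZZZZZ  (0 'C')
Step 4: CCCCCCCCCCCCCCCCCCCCCCCCCCC  (27 'C')

Answer: 27


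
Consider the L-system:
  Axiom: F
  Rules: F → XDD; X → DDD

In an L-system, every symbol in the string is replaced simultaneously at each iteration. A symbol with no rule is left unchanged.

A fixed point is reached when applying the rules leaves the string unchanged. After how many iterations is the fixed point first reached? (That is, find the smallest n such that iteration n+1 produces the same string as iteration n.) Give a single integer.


Answer: 2

Derivation:
Step 0: F
Step 1: XDD
Step 2: DDDDD
Step 3: DDDDD  (unchanged — fixed point at step 2)


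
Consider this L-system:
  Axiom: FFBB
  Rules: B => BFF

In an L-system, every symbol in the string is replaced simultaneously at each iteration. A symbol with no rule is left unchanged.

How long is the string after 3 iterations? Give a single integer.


Step 0: length = 4
Step 1: length = 8
Step 2: length = 12
Step 3: length = 16

Answer: 16


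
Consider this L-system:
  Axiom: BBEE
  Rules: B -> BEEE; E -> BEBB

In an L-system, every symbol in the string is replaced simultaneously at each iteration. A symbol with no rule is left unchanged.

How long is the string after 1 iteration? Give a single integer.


Step 0: length = 4
Step 1: length = 16

Answer: 16


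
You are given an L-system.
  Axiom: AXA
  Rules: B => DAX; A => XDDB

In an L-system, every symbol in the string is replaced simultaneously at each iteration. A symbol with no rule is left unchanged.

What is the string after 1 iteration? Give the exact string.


Answer: XDDBXXDDB

Derivation:
Step 0: AXA
Step 1: XDDBXXDDB


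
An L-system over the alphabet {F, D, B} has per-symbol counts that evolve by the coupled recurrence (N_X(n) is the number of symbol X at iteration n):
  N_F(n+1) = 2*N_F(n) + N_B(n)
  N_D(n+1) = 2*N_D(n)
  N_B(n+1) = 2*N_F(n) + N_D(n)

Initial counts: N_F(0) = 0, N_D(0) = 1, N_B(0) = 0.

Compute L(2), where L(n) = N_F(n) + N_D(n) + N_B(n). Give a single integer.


Step 0: N_F=0, N_D=1, N_B=0, L=1
Step 1: N_F=0, N_D=2, N_B=1, L=3
Step 2: N_F=1, N_D=4, N_B=2, L=7

Answer: 7


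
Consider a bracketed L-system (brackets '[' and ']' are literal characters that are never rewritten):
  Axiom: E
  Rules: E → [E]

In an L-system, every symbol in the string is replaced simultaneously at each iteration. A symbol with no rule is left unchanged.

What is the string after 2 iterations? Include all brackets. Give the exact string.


Answer: [[E]]

Derivation:
Step 0: E
Step 1: [E]
Step 2: [[E]]


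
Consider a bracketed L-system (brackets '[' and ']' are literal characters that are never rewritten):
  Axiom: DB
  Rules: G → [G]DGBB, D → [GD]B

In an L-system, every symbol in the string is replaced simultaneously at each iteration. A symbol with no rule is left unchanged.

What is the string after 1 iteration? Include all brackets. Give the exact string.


Answer: [GD]BB

Derivation:
Step 0: DB
Step 1: [GD]BB


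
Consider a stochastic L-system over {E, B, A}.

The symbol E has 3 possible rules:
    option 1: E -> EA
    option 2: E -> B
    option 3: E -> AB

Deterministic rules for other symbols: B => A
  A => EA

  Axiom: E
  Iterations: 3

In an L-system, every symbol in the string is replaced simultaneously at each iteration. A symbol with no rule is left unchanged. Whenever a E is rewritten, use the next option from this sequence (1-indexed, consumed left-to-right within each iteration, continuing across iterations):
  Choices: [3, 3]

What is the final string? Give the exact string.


Answer: ABEAEA

Derivation:
Step 0: E
Step 1: AB  (used choices [3])
Step 2: EAA  (used choices [])
Step 3: ABEAEA  (used choices [3])


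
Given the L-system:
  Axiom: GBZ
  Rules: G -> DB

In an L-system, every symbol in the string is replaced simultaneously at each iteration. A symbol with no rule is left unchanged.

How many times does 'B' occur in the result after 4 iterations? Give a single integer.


Answer: 2

Derivation:
Step 0: GBZ  (1 'B')
Step 1: DBBZ  (2 'B')
Step 2: DBBZ  (2 'B')
Step 3: DBBZ  (2 'B')
Step 4: DBBZ  (2 'B')


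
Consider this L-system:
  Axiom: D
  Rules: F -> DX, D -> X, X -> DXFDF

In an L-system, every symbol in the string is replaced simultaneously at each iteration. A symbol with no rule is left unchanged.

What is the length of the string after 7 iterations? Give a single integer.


Answer: 655

Derivation:
Step 0: length = 1
Step 1: length = 1
Step 2: length = 5
Step 3: length = 11
Step 4: length = 33
Step 5: length = 87
Step 6: length = 241
Step 7: length = 655


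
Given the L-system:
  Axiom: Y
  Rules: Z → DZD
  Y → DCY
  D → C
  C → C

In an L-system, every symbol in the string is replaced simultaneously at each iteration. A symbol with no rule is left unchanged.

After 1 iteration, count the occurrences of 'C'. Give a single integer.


Step 0: Y  (0 'C')
Step 1: DCY  (1 'C')

Answer: 1


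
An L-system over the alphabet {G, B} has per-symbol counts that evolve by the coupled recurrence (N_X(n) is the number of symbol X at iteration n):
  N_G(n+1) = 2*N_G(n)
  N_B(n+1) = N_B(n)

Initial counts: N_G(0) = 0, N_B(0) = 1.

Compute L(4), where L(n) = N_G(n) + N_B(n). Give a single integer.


Answer: 1

Derivation:
Step 0: N_G=0, N_B=1, L=1
Step 1: N_G=0, N_B=1, L=1
Step 2: N_G=0, N_B=1, L=1
Step 3: N_G=0, N_B=1, L=1
Step 4: N_G=0, N_B=1, L=1


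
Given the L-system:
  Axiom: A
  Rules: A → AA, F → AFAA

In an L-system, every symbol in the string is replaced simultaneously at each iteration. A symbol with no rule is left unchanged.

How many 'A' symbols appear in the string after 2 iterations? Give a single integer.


Step 0: A  (1 'A')
Step 1: AA  (2 'A')
Step 2: AAAA  (4 'A')

Answer: 4


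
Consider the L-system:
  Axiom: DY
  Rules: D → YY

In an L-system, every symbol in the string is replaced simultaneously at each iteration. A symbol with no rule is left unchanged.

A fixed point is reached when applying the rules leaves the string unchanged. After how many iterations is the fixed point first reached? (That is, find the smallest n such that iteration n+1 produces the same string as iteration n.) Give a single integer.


Answer: 1

Derivation:
Step 0: DY
Step 1: YYY
Step 2: YYY  (unchanged — fixed point at step 1)


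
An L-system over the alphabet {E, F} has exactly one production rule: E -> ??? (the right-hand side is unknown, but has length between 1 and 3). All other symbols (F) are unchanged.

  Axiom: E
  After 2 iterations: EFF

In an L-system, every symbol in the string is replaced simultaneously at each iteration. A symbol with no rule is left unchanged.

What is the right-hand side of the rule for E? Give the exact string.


Trying E -> EF:
  Step 0: E
  Step 1: EF
  Step 2: EFF
Matches the given result.

Answer: EF


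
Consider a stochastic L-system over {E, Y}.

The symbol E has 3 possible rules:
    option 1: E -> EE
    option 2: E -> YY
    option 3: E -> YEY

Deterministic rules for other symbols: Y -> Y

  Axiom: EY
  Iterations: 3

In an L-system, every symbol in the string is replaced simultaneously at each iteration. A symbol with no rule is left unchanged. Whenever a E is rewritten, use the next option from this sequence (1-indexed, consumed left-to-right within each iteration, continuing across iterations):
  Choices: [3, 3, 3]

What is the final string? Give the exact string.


Answer: YYYEYYYY

Derivation:
Step 0: EY
Step 1: YEYY  (used choices [3])
Step 2: YYEYYY  (used choices [3])
Step 3: YYYEYYYY  (used choices [3])


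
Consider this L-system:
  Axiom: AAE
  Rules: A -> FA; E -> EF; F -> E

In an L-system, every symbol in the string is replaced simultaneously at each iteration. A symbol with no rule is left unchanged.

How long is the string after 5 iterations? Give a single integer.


Step 0: length = 3
Step 1: length = 6
Step 2: length = 9
Step 3: length = 15
Step 4: length = 24
Step 5: length = 39

Answer: 39


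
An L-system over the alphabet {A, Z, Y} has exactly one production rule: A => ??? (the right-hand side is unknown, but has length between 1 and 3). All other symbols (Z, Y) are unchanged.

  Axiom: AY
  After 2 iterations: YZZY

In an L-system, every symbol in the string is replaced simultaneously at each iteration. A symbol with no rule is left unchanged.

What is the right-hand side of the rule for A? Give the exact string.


Trying A => YZZ:
  Step 0: AY
  Step 1: YZZY
  Step 2: YZZY
Matches the given result.

Answer: YZZ


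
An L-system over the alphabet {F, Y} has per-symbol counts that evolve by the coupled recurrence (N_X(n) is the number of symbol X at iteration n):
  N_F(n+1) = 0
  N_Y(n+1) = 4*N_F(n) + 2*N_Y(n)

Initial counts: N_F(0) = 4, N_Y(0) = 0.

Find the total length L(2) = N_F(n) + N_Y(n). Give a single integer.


Answer: 32

Derivation:
Step 0: N_F=4, N_Y=0, L=4
Step 1: N_F=0, N_Y=16, L=16
Step 2: N_F=0, N_Y=32, L=32


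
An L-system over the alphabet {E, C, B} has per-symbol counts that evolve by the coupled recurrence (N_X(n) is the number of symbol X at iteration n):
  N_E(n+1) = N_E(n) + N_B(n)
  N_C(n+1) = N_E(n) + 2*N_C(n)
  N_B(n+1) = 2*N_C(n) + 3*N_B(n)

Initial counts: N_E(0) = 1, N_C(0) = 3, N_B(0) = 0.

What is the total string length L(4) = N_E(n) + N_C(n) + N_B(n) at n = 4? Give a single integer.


Answer: 730

Derivation:
Step 0: N_E=1, N_C=3, N_B=0, L=4
Step 1: N_E=1, N_C=7, N_B=6, L=14
Step 2: N_E=7, N_C=15, N_B=32, L=54
Step 3: N_E=39, N_C=37, N_B=126, L=202
Step 4: N_E=165, N_C=113, N_B=452, L=730


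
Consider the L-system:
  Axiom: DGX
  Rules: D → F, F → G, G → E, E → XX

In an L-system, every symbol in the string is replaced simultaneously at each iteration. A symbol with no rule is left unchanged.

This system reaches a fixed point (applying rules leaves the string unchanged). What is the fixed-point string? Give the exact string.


Answer: XXXXX

Derivation:
Step 0: DGX
Step 1: FEX
Step 2: GXXX
Step 3: EXXX
Step 4: XXXXX
Step 5: XXXXX  (unchanged — fixed point at step 4)
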